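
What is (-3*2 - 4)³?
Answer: -1000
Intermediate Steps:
(-3*2 - 4)³ = (-6 - 4)³ = (-10)³ = -1000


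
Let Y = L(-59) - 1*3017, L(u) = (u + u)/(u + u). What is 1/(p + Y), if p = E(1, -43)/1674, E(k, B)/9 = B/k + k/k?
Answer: -31/93503 ≈ -0.00033154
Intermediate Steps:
E(k, B) = 9 + 9*B/k (E(k, B) = 9*(B/k + k/k) = 9*(B/k + 1) = 9*(1 + B/k) = 9 + 9*B/k)
L(u) = 1 (L(u) = (2*u)/((2*u)) = (2*u)*(1/(2*u)) = 1)
p = -7/31 (p = (9 + 9*(-43)/1)/1674 = (9 + 9*(-43)*1)*(1/1674) = (9 - 387)*(1/1674) = -378*1/1674 = -7/31 ≈ -0.22581)
Y = -3016 (Y = 1 - 1*3017 = 1 - 3017 = -3016)
1/(p + Y) = 1/(-7/31 - 3016) = 1/(-93503/31) = -31/93503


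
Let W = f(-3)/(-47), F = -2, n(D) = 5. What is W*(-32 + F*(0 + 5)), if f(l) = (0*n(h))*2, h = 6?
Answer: 0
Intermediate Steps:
f(l) = 0 (f(l) = (0*5)*2 = 0*2 = 0)
W = 0 (W = 0/(-47) = 0*(-1/47) = 0)
W*(-32 + F*(0 + 5)) = 0*(-32 - 2*(0 + 5)) = 0*(-32 - 2*5) = 0*(-32 - 10) = 0*(-42) = 0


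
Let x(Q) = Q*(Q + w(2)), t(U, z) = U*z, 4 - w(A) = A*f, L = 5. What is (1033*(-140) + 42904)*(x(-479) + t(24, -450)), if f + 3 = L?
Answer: -22239287956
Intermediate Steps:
f = 2 (f = -3 + 5 = 2)
w(A) = 4 - 2*A (w(A) = 4 - A*2 = 4 - 2*A)
x(Q) = Q² (x(Q) = Q*(Q + (4 - 2*2)) = Q*(Q + (4 - 4)) = Q*(Q + 0) = Q*Q = Q²)
(1033*(-140) + 42904)*(x(-479) + t(24, -450)) = (1033*(-140) + 42904)*((-479)² + 24*(-450)) = (-144620 + 42904)*(229441 - 10800) = -101716*218641 = -22239287956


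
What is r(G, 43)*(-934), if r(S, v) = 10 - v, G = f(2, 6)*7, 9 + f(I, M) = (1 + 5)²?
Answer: 30822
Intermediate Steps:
f(I, M) = 27 (f(I, M) = -9 + (1 + 5)² = -9 + 6² = -9 + 36 = 27)
G = 189 (G = 27*7 = 189)
r(G, 43)*(-934) = (10 - 1*43)*(-934) = (10 - 43)*(-934) = -33*(-934) = 30822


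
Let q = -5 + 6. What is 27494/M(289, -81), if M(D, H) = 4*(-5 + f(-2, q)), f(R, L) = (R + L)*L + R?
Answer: -13747/16 ≈ -859.19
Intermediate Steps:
q = 1
f(R, L) = R + L*(L + R) (f(R, L) = (L + R)*L + R = L*(L + R) + R = R + L*(L + R))
M(D, H) = -32 (M(D, H) = 4*(-5 + (-2 + 1² + 1*(-2))) = 4*(-5 + (-2 + 1 - 2)) = 4*(-5 - 3) = 4*(-8) = -32)
27494/M(289, -81) = 27494/(-32) = 27494*(-1/32) = -13747/16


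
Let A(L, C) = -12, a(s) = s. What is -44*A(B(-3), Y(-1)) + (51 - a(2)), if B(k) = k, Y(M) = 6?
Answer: 577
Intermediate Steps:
-44*A(B(-3), Y(-1)) + (51 - a(2)) = -44*(-12) + (51 - 1*2) = 528 + (51 - 2) = 528 + 49 = 577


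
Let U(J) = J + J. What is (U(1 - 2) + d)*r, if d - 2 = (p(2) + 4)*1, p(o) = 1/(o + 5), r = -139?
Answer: -4031/7 ≈ -575.86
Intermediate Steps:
p(o) = 1/(5 + o)
d = 43/7 (d = 2 + (1/(5 + 2) + 4)*1 = 2 + (1/7 + 4)*1 = 2 + (⅐ + 4)*1 = 2 + (29/7)*1 = 2 + 29/7 = 43/7 ≈ 6.1429)
U(J) = 2*J
(U(1 - 2) + d)*r = (2*(1 - 2) + 43/7)*(-139) = (2*(-1) + 43/7)*(-139) = (-2 + 43/7)*(-139) = (29/7)*(-139) = -4031/7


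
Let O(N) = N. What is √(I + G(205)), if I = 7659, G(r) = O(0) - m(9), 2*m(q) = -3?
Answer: √30642/2 ≈ 87.524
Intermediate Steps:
m(q) = -3/2 (m(q) = (½)*(-3) = -3/2)
G(r) = 3/2 (G(r) = 0 - 1*(-3/2) = 0 + 3/2 = 3/2)
√(I + G(205)) = √(7659 + 3/2) = √(15321/2) = √30642/2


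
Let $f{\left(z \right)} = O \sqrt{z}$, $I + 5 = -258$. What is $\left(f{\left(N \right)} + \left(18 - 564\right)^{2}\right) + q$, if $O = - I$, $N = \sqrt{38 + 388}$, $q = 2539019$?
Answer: $2837135 + 263 \sqrt[4]{426} \approx 2.8383 \cdot 10^{6}$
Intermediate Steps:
$I = -263$ ($I = -5 - 258 = -263$)
$N = \sqrt{426} \approx 20.64$
$O = 263$ ($O = \left(-1\right) \left(-263\right) = 263$)
$f{\left(z \right)} = 263 \sqrt{z}$
$\left(f{\left(N \right)} + \left(18 - 564\right)^{2}\right) + q = \left(263 \sqrt{\sqrt{426}} + \left(18 - 564\right)^{2}\right) + 2539019 = \left(263 \sqrt[4]{426} + \left(-546\right)^{2}\right) + 2539019 = \left(263 \sqrt[4]{426} + 298116\right) + 2539019 = \left(298116 + 263 \sqrt[4]{426}\right) + 2539019 = 2837135 + 263 \sqrt[4]{426}$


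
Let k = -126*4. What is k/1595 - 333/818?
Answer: -943407/1304710 ≈ -0.72308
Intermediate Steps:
k = -504 (k = -18*28 = -504)
k/1595 - 333/818 = -504/1595 - 333/818 = -943407/1304710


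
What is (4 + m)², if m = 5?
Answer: 81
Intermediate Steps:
(4 + m)² = (4 + 5)² = 9² = 81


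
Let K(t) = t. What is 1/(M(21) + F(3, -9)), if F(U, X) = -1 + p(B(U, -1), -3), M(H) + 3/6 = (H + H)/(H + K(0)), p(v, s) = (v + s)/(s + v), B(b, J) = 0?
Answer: ⅔ ≈ 0.66667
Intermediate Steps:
p(v, s) = 1 (p(v, s) = (s + v)/(s + v) = 1)
M(H) = 3/2 (M(H) = -½ + (H + H)/(H + 0) = -½ + (2*H)/H = -½ + 2 = 3/2)
F(U, X) = 0 (F(U, X) = -1 + 1 = 0)
1/(M(21) + F(3, -9)) = 1/(3/2 + 0) = 1/(3/2) = ⅔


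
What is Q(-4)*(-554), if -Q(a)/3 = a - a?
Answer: 0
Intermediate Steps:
Q(a) = 0 (Q(a) = -3*(a - a) = -3*0 = 0)
Q(-4)*(-554) = 0*(-554) = 0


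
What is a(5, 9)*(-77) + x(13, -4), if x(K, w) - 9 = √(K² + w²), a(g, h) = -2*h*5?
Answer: 6939 + √185 ≈ 6952.6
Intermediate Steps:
a(g, h) = -10*h
x(K, w) = 9 + √(K² + w²)
a(5, 9)*(-77) + x(13, -4) = -10*9*(-77) + (9 + √(13² + (-4)²)) = -90*(-77) + (9 + √(169 + 16)) = 6930 + (9 + √185) = 6939 + √185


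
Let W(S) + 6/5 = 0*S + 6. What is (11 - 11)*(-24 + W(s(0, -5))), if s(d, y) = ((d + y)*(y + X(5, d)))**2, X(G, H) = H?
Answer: 0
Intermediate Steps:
s(d, y) = (d + y)**4 (s(d, y) = ((d + y)*(y + d))**2 = ((d + y)*(d + y))**2 = ((d + y)**2)**2 = (d + y)**4)
W(S) = 24/5 (W(S) = -6/5 + (0*S + 6) = -6/5 + (0 + 6) = -6/5 + 6 = 24/5)
(11 - 11)*(-24 + W(s(0, -5))) = (11 - 11)*(-24 + 24/5) = 0*(-96/5) = 0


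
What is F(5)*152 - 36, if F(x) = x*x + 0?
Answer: 3764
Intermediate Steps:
F(x) = x² (F(x) = x² + 0 = x²)
F(5)*152 - 36 = 5²*152 - 36 = 25*152 - 36 = 3800 - 36 = 3764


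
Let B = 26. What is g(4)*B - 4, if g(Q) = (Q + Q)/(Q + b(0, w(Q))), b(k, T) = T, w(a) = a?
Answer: 22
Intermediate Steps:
g(Q) = 1 (g(Q) = (Q + Q)/(Q + Q) = (2*Q)/((2*Q)) = (2*Q)*(1/(2*Q)) = 1)
g(4)*B - 4 = 1*26 - 4 = 26 - 4 = 22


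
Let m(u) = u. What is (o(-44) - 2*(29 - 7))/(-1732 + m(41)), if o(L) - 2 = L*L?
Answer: -1894/1691 ≈ -1.1200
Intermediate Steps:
o(L) = 2 + L² (o(L) = 2 + L*L = 2 + L²)
(o(-44) - 2*(29 - 7))/(-1732 + m(41)) = ((2 + (-44)²) - 2*(29 - 7))/(-1732 + 41) = ((2 + 1936) - 2*22)/(-1691) = (1938 - 44)*(-1/1691) = 1894*(-1/1691) = -1894/1691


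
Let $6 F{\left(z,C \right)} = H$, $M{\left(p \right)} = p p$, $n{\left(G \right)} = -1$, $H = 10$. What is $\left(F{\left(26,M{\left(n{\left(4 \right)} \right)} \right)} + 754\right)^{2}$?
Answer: $\frac{5139289}{9} \approx 5.7103 \cdot 10^{5}$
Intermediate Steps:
$M{\left(p \right)} = p^{2}$
$F{\left(z,C \right)} = \frac{5}{3}$ ($F{\left(z,C \right)} = \frac{1}{6} \cdot 10 = \frac{5}{3}$)
$\left(F{\left(26,M{\left(n{\left(4 \right)} \right)} \right)} + 754\right)^{2} = \left(\frac{5}{3} + 754\right)^{2} = \left(\frac{2267}{3}\right)^{2} = \frac{5139289}{9}$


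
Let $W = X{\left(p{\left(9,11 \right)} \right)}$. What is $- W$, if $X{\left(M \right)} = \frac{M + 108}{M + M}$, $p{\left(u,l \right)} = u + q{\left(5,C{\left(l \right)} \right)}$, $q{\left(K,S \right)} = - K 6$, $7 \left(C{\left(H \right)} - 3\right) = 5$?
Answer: $\frac{29}{14} \approx 2.0714$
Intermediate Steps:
$C{\left(H \right)} = \frac{26}{7}$ ($C{\left(H \right)} = 3 + \frac{1}{7} \cdot 5 = 3 + \frac{5}{7} = \frac{26}{7}$)
$q{\left(K,S \right)} = - 6 K$
$p{\left(u,l \right)} = -30 + u$ ($p{\left(u,l \right)} = u - 30 = -30 + u$)
$X{\left(M \right)} = \frac{108 + M}{2 M}$
$W = - \frac{29}{14}$ ($W = \frac{108 + \left(-30 + 9\right)}{2 \left(-30 + 9\right)} = \frac{108 - 21}{2 \left(-21\right)} = \frac{1}{2} \left(- \frac{1}{21}\right) 87 = - \frac{29}{14} \approx -2.0714$)
$- W = \left(-1\right) \left(- \frac{29}{14}\right) = \frac{29}{14}$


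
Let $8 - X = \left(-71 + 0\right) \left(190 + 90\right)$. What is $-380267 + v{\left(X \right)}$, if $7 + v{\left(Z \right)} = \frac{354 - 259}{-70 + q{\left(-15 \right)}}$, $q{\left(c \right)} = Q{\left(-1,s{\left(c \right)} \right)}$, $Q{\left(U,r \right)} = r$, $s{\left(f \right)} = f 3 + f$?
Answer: $- \frac{9887143}{26} \approx -3.8027 \cdot 10^{5}$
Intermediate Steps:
$s{\left(f \right)} = 4 f$ ($s{\left(f \right)} = 3 f + f = 4 f$)
$X = 19888$ ($X = 8 - \left(-71 + 0\right) \left(190 + 90\right) = 8 - \left(-71\right) 280 = 8 - -19880 = 8 + 19880 = 19888$)
$q{\left(c \right)} = 4 c$
$v{\left(Z \right)} = - \frac{201}{26}$ ($v{\left(Z \right)} = -7 + \frac{354 - 259}{-70 + 4 \left(-15\right)} = -7 + \frac{95}{-70 - 60} = -7 + \frac{95}{-130} = -7 + 95 \left(- \frac{1}{130}\right) = -7 - \frac{19}{26} = - \frac{201}{26}$)
$-380267 + v{\left(X \right)} = -380267 - \frac{201}{26} = - \frac{9887143}{26}$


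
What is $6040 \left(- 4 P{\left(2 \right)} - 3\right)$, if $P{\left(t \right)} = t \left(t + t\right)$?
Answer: $-211400$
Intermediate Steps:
$P{\left(t \right)} = 2 t^{2}$ ($P{\left(t \right)} = t 2 t = 2 t^{2}$)
$6040 \left(- 4 P{\left(2 \right)} - 3\right) = 6040 \left(- 4 \cdot 2 \cdot 2^{2} - 3\right) = 6040 \left(- 4 \cdot 2 \cdot 4 - 3\right) = 6040 \left(\left(-4\right) 8 - 3\right) = 6040 \left(-32 - 3\right) = 6040 \left(-35\right) = -211400$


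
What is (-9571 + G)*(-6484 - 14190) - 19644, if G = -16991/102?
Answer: 10266047677/51 ≈ 2.0130e+8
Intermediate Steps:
G = -16991/102 (G = -16991*1/102 = -16991/102 ≈ -166.58)
(-9571 + G)*(-6484 - 14190) - 19644 = (-9571 - 16991/102)*(-6484 - 14190) - 19644 = -993233/102*(-20674) - 19644 = 10267049521/51 - 19644 = 10266047677/51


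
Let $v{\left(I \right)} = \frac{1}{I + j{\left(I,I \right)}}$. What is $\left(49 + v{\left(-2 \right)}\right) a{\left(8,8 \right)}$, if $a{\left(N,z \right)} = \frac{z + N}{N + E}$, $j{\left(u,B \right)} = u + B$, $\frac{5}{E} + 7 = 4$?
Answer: $\frac{2344}{19} \approx 123.37$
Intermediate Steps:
$E = - \frac{5}{3}$ ($E = \frac{5}{-7 + 4} = \frac{5}{-3} = 5 \left(- \frac{1}{3}\right) = - \frac{5}{3} \approx -1.6667$)
$j{\left(u,B \right)} = B + u$
$a{\left(N,z \right)} = \frac{N + z}{- \frac{5}{3} + N}$ ($a{\left(N,z \right)} = \frac{z + N}{N - \frac{5}{3}} = \frac{N + z}{- \frac{5}{3} + N}$)
$v{\left(I \right)} = \frac{1}{3 I}$ ($v{\left(I \right)} = \frac{1}{I + \left(I + I\right)} = \frac{1}{I + 2 I} = \frac{1}{3 I}$)
$\left(49 + v{\left(-2 \right)}\right) a{\left(8,8 \right)} = \left(49 + \frac{1}{3 \left(-2\right)}\right) \frac{3 \left(8 + 8\right)}{-5 + 3 \cdot 8} = \left(49 + \frac{1}{3} \left(- \frac{1}{2}\right)\right) 3 \frac{1}{-5 + 24} \cdot 16 = \left(49 - \frac{1}{6}\right) 3 \cdot \frac{1}{19} \cdot 16 = \frac{293 \cdot 3 \cdot \frac{1}{19} \cdot 16}{6} = \frac{293}{6} \cdot \frac{48}{19} = \frac{2344}{19}$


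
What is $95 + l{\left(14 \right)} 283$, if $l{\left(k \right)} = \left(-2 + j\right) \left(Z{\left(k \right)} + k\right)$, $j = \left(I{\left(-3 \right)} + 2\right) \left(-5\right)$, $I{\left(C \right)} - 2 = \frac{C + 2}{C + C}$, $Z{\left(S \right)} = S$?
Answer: $- \frac{542509}{3} \approx -1.8084 \cdot 10^{5}$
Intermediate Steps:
$I{\left(C \right)} = 2 + \frac{2 + C}{2 C}$ ($I{\left(C \right)} = 2 + \frac{C + 2}{C + C} = 2 + \frac{2 + C}{2 C}$)
$j = - \frac{125}{6}$ ($j = \left(\left(\frac{5}{2} + \frac{1}{-3}\right) + 2\right) \left(-5\right) = \left(\left(\frac{5}{2} - \frac{1}{3}\right) + 2\right) \left(-5\right) = \left(\frac{13}{6} + 2\right) \left(-5\right) = \frac{25}{6} \left(-5\right) = - \frac{125}{6} \approx -20.833$)
$l{\left(k \right)} = - \frac{137 k}{3}$ ($l{\left(k \right)} = \left(-2 - \frac{125}{6}\right) \left(k + k\right) = - \frac{137 \cdot 2 k}{6} = - \frac{137 k}{3}$)
$95 + l{\left(14 \right)} 283 = 95 + \left(- \frac{137}{3}\right) 14 \cdot 283 = 95 - \frac{542794}{3} = - \frac{542509}{3}$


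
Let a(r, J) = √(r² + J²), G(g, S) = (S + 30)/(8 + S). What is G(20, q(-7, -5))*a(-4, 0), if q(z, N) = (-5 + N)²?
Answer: 130/27 ≈ 4.8148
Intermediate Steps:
G(g, S) = (30 + S)/(8 + S)
a(r, J) = √(J² + r²)
G(20, q(-7, -5))*a(-4, 0) = ((30 + (-5 - 5)²)/(8 + (-5 - 5)²))*√(0² + (-4)²) = ((30 + (-10)²)/(8 + (-10)²))*√(0 + 16) = ((30 + 100)/(8 + 100))*√16 = (130/108)*4 = ((1/108)*130)*4 = (65/54)*4 = 130/27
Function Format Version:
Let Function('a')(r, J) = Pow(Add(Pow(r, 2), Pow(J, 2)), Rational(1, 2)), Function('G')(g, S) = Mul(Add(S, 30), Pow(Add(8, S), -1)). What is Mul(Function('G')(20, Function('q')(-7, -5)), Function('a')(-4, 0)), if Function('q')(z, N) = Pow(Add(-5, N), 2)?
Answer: Rational(130, 27) ≈ 4.8148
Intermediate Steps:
Function('G')(g, S) = Mul(Pow(Add(8, S), -1), Add(30, S)) (Function('G')(g, S) = Mul(Add(30, S), Pow(Add(8, S), -1)) = Mul(Pow(Add(8, S), -1), Add(30, S)))
Function('a')(r, J) = Pow(Add(Pow(J, 2), Pow(r, 2)), Rational(1, 2))
Mul(Function('G')(20, Function('q')(-7, -5)), Function('a')(-4, 0)) = Mul(Mul(Pow(Add(8, Pow(Add(-5, -5), 2)), -1), Add(30, Pow(Add(-5, -5), 2))), Pow(Add(Pow(0, 2), Pow(-4, 2)), Rational(1, 2))) = Mul(Mul(Pow(Add(8, Pow(-10, 2)), -1), Add(30, Pow(-10, 2))), Pow(Add(0, 16), Rational(1, 2))) = Mul(Mul(Pow(Add(8, 100), -1), Add(30, 100)), Pow(16, Rational(1, 2))) = Mul(Mul(Pow(108, -1), 130), 4) = Mul(Mul(Rational(1, 108), 130), 4) = Mul(Rational(65, 54), 4) = Rational(130, 27)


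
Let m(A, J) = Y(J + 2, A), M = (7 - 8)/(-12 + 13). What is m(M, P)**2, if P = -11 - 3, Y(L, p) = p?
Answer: 1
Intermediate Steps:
M = -1 (M = -1/1 = -1*1 = -1)
P = -14
m(A, J) = A
m(M, P)**2 = (-1)**2 = 1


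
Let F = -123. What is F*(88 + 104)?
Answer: -23616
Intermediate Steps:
F*(88 + 104) = -123*(88 + 104) = -123*192 = -23616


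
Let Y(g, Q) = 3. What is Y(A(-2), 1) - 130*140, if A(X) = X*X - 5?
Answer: -18197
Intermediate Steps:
A(X) = -5 + X² (A(X) = X² - 5 = -5 + X²)
Y(A(-2), 1) - 130*140 = 3 - 130*140 = 3 - 18200 = -18197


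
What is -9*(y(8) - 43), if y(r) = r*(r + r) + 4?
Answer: -801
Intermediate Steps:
y(r) = 4 + 2*r² (y(r) = r*(2*r) + 4 = 2*r² + 4 = 4 + 2*r²)
-9*(y(8) - 43) = -9*((4 + 2*8²) - 43) = -9*((4 + 2*64) - 43) = -9*((4 + 128) - 43) = -9*(132 - 43) = -9*89 = -801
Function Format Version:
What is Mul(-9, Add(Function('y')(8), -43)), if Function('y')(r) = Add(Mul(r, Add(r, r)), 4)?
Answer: -801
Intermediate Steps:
Function('y')(r) = Add(4, Mul(2, Pow(r, 2))) (Function('y')(r) = Add(Mul(r, Mul(2, r)), 4) = Add(Mul(2, Pow(r, 2)), 4) = Add(4, Mul(2, Pow(r, 2))))
Mul(-9, Add(Function('y')(8), -43)) = Mul(-9, Add(Add(4, Mul(2, Pow(8, 2))), -43)) = Mul(-9, Add(Add(4, Mul(2, 64)), -43)) = Mul(-9, Add(Add(4, 128), -43)) = Mul(-9, Add(132, -43)) = Mul(-9, 89) = -801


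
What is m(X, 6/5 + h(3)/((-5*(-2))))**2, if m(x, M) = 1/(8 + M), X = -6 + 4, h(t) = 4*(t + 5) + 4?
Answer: 25/4096 ≈ 0.0061035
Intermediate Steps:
h(t) = 24 + 4*t (h(t) = 4*(5 + t) + 4 = (20 + 4*t) + 4 = 24 + 4*t)
X = -2
m(X, 6/5 + h(3)/((-5*(-2))))**2 = (1/(8 + (6/5 + (24 + 4*3)/((-5*(-2))))))**2 = (1/(8 + (6*(1/5) + (24 + 12)/10)))**2 = (1/(8 + (6/5 + 36*(1/10))))**2 = (1/(8 + (6/5 + 18/5)))**2 = (1/(8 + 24/5))**2 = (1/(64/5))**2 = (5/64)**2 = 25/4096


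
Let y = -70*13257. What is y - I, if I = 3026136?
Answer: -3954126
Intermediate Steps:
y = -927990
y - I = -927990 - 1*3026136 = -927990 - 3026136 = -3954126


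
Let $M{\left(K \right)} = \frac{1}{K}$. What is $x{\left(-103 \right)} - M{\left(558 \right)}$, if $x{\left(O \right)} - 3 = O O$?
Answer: $\frac{5921495}{558} \approx 10612.0$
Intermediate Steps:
$x{\left(O \right)} = 3 + O^{2}$ ($x{\left(O \right)} = 3 + O O = 3 + O^{2}$)
$x{\left(-103 \right)} - M{\left(558 \right)} = \left(3 + \left(-103\right)^{2}\right) - \frac{1}{558} = \left(3 + 10609\right) - \frac{1}{558} = 10612 - \frac{1}{558} = \frac{5921495}{558}$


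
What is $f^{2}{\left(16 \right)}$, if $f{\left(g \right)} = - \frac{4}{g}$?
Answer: $\frac{1}{16} \approx 0.0625$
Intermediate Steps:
$f^{2}{\left(16 \right)} = \left(- \frac{4}{16}\right)^{2} = \left(\left(-4\right) \frac{1}{16}\right)^{2} = \left(- \frac{1}{4}\right)^{2} = \frac{1}{16}$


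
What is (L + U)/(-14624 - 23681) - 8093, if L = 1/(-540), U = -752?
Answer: -167400871019/20684700 ≈ -8093.0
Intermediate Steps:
L = -1/540 ≈ -0.0018519
(L + U)/(-14624 - 23681) - 8093 = (-1/540 - 752)/(-14624 - 23681) - 8093 = -406081/540/(-38305) - 8093 = -406081/540*(-1/38305) - 8093 = 406081/20684700 - 8093 = -167400871019/20684700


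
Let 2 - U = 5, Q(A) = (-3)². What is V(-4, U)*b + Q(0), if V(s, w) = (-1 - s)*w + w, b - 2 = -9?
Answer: 93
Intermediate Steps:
Q(A) = 9
b = -7 (b = 2 - 9 = -7)
U = -3 (U = 2 - 1*5 = 2 - 5 = -3)
V(s, w) = w + w*(-1 - s) (V(s, w) = w*(-1 - s) + w = w + w*(-1 - s))
V(-4, U)*b + Q(0) = -1*(-4)*(-3)*(-7) + 9 = -12*(-7) + 9 = 84 + 9 = 93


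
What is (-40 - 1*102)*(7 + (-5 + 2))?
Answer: -568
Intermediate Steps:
(-40 - 1*102)*(7 + (-5 + 2)) = (-40 - 102)*(7 - 3) = -142*4 = -568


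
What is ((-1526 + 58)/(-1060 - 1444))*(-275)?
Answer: -100925/626 ≈ -161.22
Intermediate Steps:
((-1526 + 58)/(-1060 - 1444))*(-275) = -1468/(-2504)*(-275) = -1468*(-1/2504)*(-275) = (367/626)*(-275) = -100925/626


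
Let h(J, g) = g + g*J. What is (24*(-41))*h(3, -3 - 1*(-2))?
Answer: 3936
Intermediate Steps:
h(J, g) = g + J*g
(24*(-41))*h(3, -3 - 1*(-2)) = (24*(-41))*((-3 - 1*(-2))*(1 + 3)) = -984*(-3 + 2)*4 = -(-984)*4 = -984*(-4) = 3936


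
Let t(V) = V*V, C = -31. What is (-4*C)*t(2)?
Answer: 496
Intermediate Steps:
t(V) = V**2
(-4*C)*t(2) = -4*(-31)*2**2 = 124*4 = 496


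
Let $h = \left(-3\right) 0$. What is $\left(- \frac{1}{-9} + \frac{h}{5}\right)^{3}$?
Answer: $\frac{1}{729} \approx 0.0013717$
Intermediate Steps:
$h = 0$
$\left(- \frac{1}{-9} + \frac{h}{5}\right)^{3} = \left(- \frac{1}{-9} + \frac{0}{5}\right)^{3} = \left(\left(-1\right) \left(- \frac{1}{9}\right) + 0 \cdot \frac{1}{5}\right)^{3} = \left(\frac{1}{9} + 0\right)^{3} = \left(\frac{1}{9}\right)^{3} = \frac{1}{729}$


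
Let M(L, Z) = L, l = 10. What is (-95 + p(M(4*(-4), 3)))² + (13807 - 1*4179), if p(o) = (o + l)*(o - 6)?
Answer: 10997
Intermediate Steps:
p(o) = (-6 + o)*(10 + o) (p(o) = (o + 10)*(o - 6) = (10 + o)*(-6 + o) = (-6 + o)*(10 + o))
(-95 + p(M(4*(-4), 3)))² + (13807 - 1*4179) = (-95 + (-60 + (4*(-4))² + 4*(4*(-4))))² + (13807 - 1*4179) = (-95 + (-60 + (-16)² + 4*(-16)))² + (13807 - 4179) = (-95 + (-60 + 256 - 64))² + 9628 = (-95 + 132)² + 9628 = 37² + 9628 = 1369 + 9628 = 10997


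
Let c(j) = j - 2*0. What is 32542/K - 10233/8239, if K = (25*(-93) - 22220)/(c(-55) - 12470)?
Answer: 671574178893/40445251 ≈ 16605.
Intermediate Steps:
c(j) = j (c(j) = j + 0 = j)
K = 4909/2505 (K = (25*(-93) - 22220)/(-55 - 12470) = (-2325 - 22220)/(-12525) = -24545*(-1/12525) = 4909/2505 ≈ 1.9597)
32542/K - 10233/8239 = 32542/(4909/2505) - 10233/8239 = 32542*(2505/4909) - 10233*1/8239 = 81517710/4909 - 10233/8239 = 671574178893/40445251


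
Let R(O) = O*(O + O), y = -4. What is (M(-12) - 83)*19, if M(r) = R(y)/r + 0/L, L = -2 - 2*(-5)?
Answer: -4883/3 ≈ -1627.7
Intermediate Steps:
R(O) = 2*O² (R(O) = O*(2*O) = 2*O²)
L = 8 (L = -2 + 10 = 8)
M(r) = 32/r (M(r) = (2*(-4)²)/r + 0/8 = (2*16)/r + 0*(⅛) = 32/r + 0 = 32/r)
(M(-12) - 83)*19 = (32/(-12) - 83)*19 = (32*(-1/12) - 83)*19 = (-8/3 - 83)*19 = -257/3*19 = -4883/3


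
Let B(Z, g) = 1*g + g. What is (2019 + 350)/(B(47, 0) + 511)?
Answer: 2369/511 ≈ 4.6360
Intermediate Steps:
B(Z, g) = 2*g (B(Z, g) = g + g = 2*g)
(2019 + 350)/(B(47, 0) + 511) = (2019 + 350)/(2*0 + 511) = 2369/(0 + 511) = 2369/511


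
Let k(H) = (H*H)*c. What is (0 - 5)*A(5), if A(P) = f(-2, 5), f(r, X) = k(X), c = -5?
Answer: 625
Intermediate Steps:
k(H) = -5*H² (k(H) = (H*H)*(-5) = H²*(-5) = -5*H²)
f(r, X) = -5*X²
A(P) = -125 (A(P) = -5*5² = -5*25 = -125)
(0 - 5)*A(5) = (0 - 5)*(-125) = -5*(-125) = 625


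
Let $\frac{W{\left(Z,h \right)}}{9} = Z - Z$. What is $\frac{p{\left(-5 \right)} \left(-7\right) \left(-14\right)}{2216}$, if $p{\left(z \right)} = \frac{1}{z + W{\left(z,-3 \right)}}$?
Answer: $- \frac{49}{5540} \approx -0.0088448$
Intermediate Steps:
$W{\left(Z,h \right)} = 0$ ($W{\left(Z,h \right)} = 9 \left(Z - Z\right) = 9 \cdot 0 = 0$)
$p{\left(z \right)} = \frac{1}{z}$ ($p{\left(z \right)} = \frac{1}{z + 0} = \frac{1}{z}$)
$\frac{p{\left(-5 \right)} \left(-7\right) \left(-14\right)}{2216} = \frac{\frac{1}{-5} \left(-7\right) \left(-14\right)}{2216} = \left(- \frac{1}{5}\right) \left(-7\right) \left(-14\right) \frac{1}{2216} = \frac{7}{5} \left(-14\right) \frac{1}{2216} = \left(- \frac{98}{5}\right) \frac{1}{2216} = - \frac{49}{5540}$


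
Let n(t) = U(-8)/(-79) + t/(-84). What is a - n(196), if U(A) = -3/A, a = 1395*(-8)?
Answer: -21154927/1896 ≈ -11158.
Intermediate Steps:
a = -11160
n(t) = -3/632 - t/84 (n(t) = -3/(-8)/(-79) + t/(-84) = -3*(-⅛)*(-1/79) + t*(-1/84) = (3/8)*(-1/79) - t/84 = -3/632 - t/84)
a - n(196) = -11160 - (-3/632 - 1/84*196) = -11160 - (-3/632 - 7/3) = -11160 - 1*(-4433/1896) = -11160 + 4433/1896 = -21154927/1896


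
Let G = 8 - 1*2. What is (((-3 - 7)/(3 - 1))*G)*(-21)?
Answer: 630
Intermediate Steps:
G = 6 (G = 8 - 2 = 6)
(((-3 - 7)/(3 - 1))*G)*(-21) = (((-3 - 7)/(3 - 1))*6)*(-21) = (-10/2*6)*(-21) = (-10*½*6)*(-21) = -5*6*(-21) = -30*(-21) = 630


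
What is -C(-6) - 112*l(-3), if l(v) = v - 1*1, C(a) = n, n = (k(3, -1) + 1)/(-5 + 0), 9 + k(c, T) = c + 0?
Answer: 447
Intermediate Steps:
k(c, T) = -9 + c (k(c, T) = -9 + (c + 0) = -9 + c)
n = 1 (n = ((-9 + 3) + 1)/(-5 + 0) = (-6 + 1)/(-5) = -5*(-1/5) = 1)
C(a) = 1
l(v) = -1 + v (l(v) = v - 1 = -1 + v)
-C(-6) - 112*l(-3) = -1*1 - 112*(-1 - 3) = -1 - 112*(-4) = -1 + 448 = 447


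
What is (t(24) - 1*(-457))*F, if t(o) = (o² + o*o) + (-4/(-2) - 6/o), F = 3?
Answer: 19329/4 ≈ 4832.3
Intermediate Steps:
t(o) = 2 - 6/o + 2*o² (t(o) = (o² + o²) + (-4*(-½) - 6/o) = 2*o² + (2 - 6/o) = 2 - 6/o + 2*o²)
(t(24) - 1*(-457))*F = ((2 - 6/24 + 2*24²) - 1*(-457))*3 = ((2 - 6*1/24 + 2*576) + 457)*3 = ((2 - ¼ + 1152) + 457)*3 = (4615/4 + 457)*3 = (6443/4)*3 = 19329/4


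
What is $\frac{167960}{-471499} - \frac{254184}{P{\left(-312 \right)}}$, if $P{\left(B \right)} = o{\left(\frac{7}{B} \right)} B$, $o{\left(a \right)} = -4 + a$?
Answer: $- \frac{120058291616}{591731245} \approx -202.89$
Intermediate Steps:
$P{\left(B \right)} = B \left(-4 + \frac{7}{B}\right)$ ($P{\left(B \right)} = \left(-4 + \frac{7}{B}\right) B = B \left(-4 + \frac{7}{B}\right)$)
$\frac{167960}{-471499} - \frac{254184}{P{\left(-312 \right)}} = \frac{167960}{-471499} - \frac{254184}{7 - -1248} = 167960 \left(- \frac{1}{471499}\right) - \frac{254184}{7 + 1248} = - \frac{167960}{471499} - \frac{254184}{1255} = - \frac{120058291616}{591731245}$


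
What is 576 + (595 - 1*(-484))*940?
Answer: 1014836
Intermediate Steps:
576 + (595 - 1*(-484))*940 = 576 + (595 + 484)*940 = 576 + 1079*940 = 576 + 1014260 = 1014836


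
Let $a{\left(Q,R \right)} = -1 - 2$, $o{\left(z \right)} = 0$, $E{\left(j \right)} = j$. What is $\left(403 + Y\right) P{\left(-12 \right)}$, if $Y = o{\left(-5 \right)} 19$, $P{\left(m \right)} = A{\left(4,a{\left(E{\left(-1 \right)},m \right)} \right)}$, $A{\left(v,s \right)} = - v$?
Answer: $-1612$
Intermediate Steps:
$a{\left(Q,R \right)} = -3$
$P{\left(m \right)} = -4$ ($P{\left(m \right)} = \left(-1\right) 4 = -4$)
$Y = 0$ ($Y = 0 \cdot 19 = 0$)
$\left(403 + Y\right) P{\left(-12 \right)} = \left(403 + 0\right) \left(-4\right) = 403 \left(-4\right) = -1612$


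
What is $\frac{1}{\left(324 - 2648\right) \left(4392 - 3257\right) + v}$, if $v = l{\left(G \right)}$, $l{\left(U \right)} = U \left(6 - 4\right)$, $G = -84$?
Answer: $- \frac{1}{2637908} \approx -3.7909 \cdot 10^{-7}$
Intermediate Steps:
$l{\left(U \right)} = 2 U$ ($l{\left(U \right)} = U 2 = 2 U$)
$v = -168$ ($v = 2 \left(-84\right) = -168$)
$\frac{1}{\left(324 - 2648\right) \left(4392 - 3257\right) + v} = \frac{1}{\left(324 - 2648\right) \left(4392 - 3257\right) - 168} = \frac{1}{\left(-2324\right) 1135 - 168} = \frac{1}{-2637740 - 168} = \frac{1}{-2637908} = - \frac{1}{2637908}$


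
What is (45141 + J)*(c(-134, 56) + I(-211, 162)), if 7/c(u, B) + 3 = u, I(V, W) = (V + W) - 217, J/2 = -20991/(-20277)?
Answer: -11121392251837/925983 ≈ -1.2010e+7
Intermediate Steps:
J = 13994/6759 (J = 2*(-20991/(-20277)) = 2*(-20991*(-1/20277)) = 2*(6997/6759) = 13994/6759 ≈ 2.0704)
I(V, W) = -217 + V + W
c(u, B) = 7/(-3 + u)
(45141 + J)*(c(-134, 56) + I(-211, 162)) = (45141 + 13994/6759)*(7/(-3 - 134) + (-217 - 211 + 162)) = 305122013*(7/(-137) - 266)/6759 = 305122013*(7*(-1/137) - 266)/6759 = 305122013*(-7/137 - 266)/6759 = (305122013/6759)*(-36449/137) = -11121392251837/925983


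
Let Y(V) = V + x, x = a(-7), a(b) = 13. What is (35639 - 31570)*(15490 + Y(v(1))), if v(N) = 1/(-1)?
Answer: 63077638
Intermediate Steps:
v(N) = -1
x = 13
Y(V) = 13 + V (Y(V) = V + 13 = 13 + V)
(35639 - 31570)*(15490 + Y(v(1))) = (35639 - 31570)*(15490 + (13 - 1)) = 4069*(15490 + 12) = 4069*15502 = 63077638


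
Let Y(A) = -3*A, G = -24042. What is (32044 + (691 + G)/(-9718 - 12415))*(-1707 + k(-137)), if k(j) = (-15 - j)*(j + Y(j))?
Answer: 22498220852363/22133 ≈ 1.0165e+9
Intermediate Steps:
k(j) = -2*j*(-15 - j) (k(j) = (-15 - j)*(j - 3*j) = (-15 - j)*(-2*j) = -2*j*(-15 - j))
(32044 + (691 + G)/(-9718 - 12415))*(-1707 + k(-137)) = (32044 + (691 - 24042)/(-9718 - 12415))*(-1707 + 2*(-137)*(15 - 137)) = (32044 - 23351/(-22133))*(-1707 + 2*(-137)*(-122)) = (32044 - 23351*(-1/22133))*(-1707 + 33428) = (32044 + 23351/22133)*31721 = (709253203/22133)*31721 = 22498220852363/22133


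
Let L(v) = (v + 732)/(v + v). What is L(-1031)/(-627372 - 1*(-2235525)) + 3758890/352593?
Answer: 4154840840011949/389734145961066 ≈ 10.661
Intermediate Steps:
L(v) = (732 + v)/(2*v) (L(v) = (732 + v)/((2*v)) = (732 + v)*(1/(2*v)) = (732 + v)/(2*v))
L(-1031)/(-627372 - 1*(-2235525)) + 3758890/352593 = ((1/2)*(732 - 1031)/(-1031))/(-627372 - 1*(-2235525)) + 3758890/352593 = ((1/2)*(-1/1031)*(-299))/(-627372 + 2235525) + 3758890*(1/352593) = (299/2062)/1608153 + 3758890/352593 = (299/2062)*(1/1608153) + 3758890/352593 = 299/3316011486 + 3758890/352593 = 4154840840011949/389734145961066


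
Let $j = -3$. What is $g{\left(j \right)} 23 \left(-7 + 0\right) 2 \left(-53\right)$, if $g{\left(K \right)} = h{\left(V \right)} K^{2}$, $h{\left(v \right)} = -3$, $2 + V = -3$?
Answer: $-460782$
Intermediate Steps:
$V = -5$ ($V = -2 - 3 = -5$)
$g{\left(K \right)} = - 3 K^{2}$
$g{\left(j \right)} 23 \left(-7 + 0\right) 2 \left(-53\right) = - 3 \left(-3\right)^{2} \cdot 23 \left(-7 + 0\right) 2 \left(-53\right) = \left(-3\right) 9 \cdot 23 \left(-7\right) \left(-106\right) = \left(-27\right) 23 \left(-7\right) \left(-106\right) = \left(-621\right) \left(-7\right) \left(-106\right) = 4347 \left(-106\right) = -460782$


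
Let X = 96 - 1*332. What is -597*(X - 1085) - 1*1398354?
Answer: -609717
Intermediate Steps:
X = -236 (X = 96 - 332 = -236)
-597*(X - 1085) - 1*1398354 = -597*(-236 - 1085) - 1*1398354 = -597*(-1321) - 1398354 = 788637 - 1398354 = -609717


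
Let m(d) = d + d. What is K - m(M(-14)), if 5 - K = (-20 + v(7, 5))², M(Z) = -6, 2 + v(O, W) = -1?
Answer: -512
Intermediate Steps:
v(O, W) = -3 (v(O, W) = -2 - 1 = -3)
K = -524 (K = 5 - (-20 - 3)² = 5 - 1*(-23)² = 5 - 1*529 = 5 - 529 = -524)
m(d) = 2*d
K - m(M(-14)) = -524 - 2*(-6) = -524 - 1*(-12) = -524 + 12 = -512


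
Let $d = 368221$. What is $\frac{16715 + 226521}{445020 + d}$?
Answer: $\frac{243236}{813241} \approx 0.29909$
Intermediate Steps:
$\frac{16715 + 226521}{445020 + d} = \frac{16715 + 226521}{445020 + 368221} = \frac{243236}{813241}$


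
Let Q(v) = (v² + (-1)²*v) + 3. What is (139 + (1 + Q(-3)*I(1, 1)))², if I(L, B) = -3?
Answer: 12769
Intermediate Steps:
Q(v) = 3 + v + v² (Q(v) = (v² + 1*v) + 3 = (v² + v) + 3 = (v + v²) + 3 = 3 + v + v²)
(139 + (1 + Q(-3)*I(1, 1)))² = (139 + (1 + (3 - 3 + (-3)²)*(-3)))² = (139 + (1 + (3 - 3 + 9)*(-3)))² = (139 + (1 + 9*(-3)))² = (139 + (1 - 27))² = (139 - 26)² = 113² = 12769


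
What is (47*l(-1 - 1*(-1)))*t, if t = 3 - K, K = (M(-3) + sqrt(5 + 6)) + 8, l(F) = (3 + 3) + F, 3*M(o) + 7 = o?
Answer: -470 - 282*sqrt(11) ≈ -1405.3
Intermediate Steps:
M(o) = -7/3 + o/3
l(F) = 6 + F
K = 14/3 + sqrt(11) (K = ((-7/3 + (1/3)*(-3)) + sqrt(5 + 6)) + 8 = ((-7/3 - 1) + sqrt(11)) + 8 = (-10/3 + sqrt(11)) + 8 = 14/3 + sqrt(11) ≈ 7.9833)
t = -5/3 - sqrt(11) (t = 3 - (14/3 + sqrt(11)) = 3 + (-14/3 - sqrt(11)) = -5/3 - sqrt(11) ≈ -4.9833)
(47*l(-1 - 1*(-1)))*t = (47*(6 + (-1 - 1*(-1))))*(-5/3 - sqrt(11)) = (47*(6 + (-1 + 1)))*(-5/3 - sqrt(11)) = (47*(6 + 0))*(-5/3 - sqrt(11)) = (47*6)*(-5/3 - sqrt(11)) = 282*(-5/3 - sqrt(11)) = -470 - 282*sqrt(11)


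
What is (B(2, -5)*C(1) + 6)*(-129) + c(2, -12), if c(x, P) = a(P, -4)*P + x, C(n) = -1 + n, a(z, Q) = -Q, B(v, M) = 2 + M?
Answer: -820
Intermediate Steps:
c(x, P) = x + 4*P (c(x, P) = (-1*(-4))*P + x = 4*P + x = x + 4*P)
(B(2, -5)*C(1) + 6)*(-129) + c(2, -12) = ((2 - 5)*(-1 + 1) + 6)*(-129) + (2 + 4*(-12)) = (-3*0 + 6)*(-129) + (2 - 48) = (0 + 6)*(-129) - 46 = 6*(-129) - 46 = -774 - 46 = -820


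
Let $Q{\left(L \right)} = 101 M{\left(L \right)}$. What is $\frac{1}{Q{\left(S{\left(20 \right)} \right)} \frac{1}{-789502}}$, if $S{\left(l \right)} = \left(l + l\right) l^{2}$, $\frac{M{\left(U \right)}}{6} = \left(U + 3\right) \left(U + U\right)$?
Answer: $- \frac{394751}{155165088000} \approx -2.5441 \cdot 10^{-6}$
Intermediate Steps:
$M{\left(U \right)} = 12 U \left(3 + U\right)$ ($M{\left(U \right)} = 6 \left(U + 3\right) \left(U + U\right) = 6 \left(3 + U\right) 2 U = 6 \cdot 2 U \left(3 + U\right) = 12 U \left(3 + U\right)$)
$S{\left(l \right)} = 2 l^{3}$ ($S{\left(l \right)} = 2 l l^{2} = 2 l^{3}$)
$Q{\left(L \right)} = 1212 L \left(3 + L\right)$ ($Q{\left(L \right)} = 101 \cdot 12 L \left(3 + L\right) = 1212 L \left(3 + L\right)$)
$\frac{1}{Q{\left(S{\left(20 \right)} \right)} \frac{1}{-789502}} = \frac{1}{1212 \cdot 2 \cdot 20^{3} \left(3 + 2 \cdot 20^{3}\right) \frac{1}{-789502}} = \frac{1}{1212 \cdot 2 \cdot 8000 \left(3 + 2 \cdot 8000\right) \left(- \frac{1}{789502}\right)} = \frac{1}{1212 \cdot 16000 \left(3 + 16000\right) \left(- \frac{1}{789502}\right)} = \frac{1}{1212 \cdot 16000 \cdot 16003 \left(- \frac{1}{789502}\right)} = \frac{1}{310330176000 \left(- \frac{1}{789502}\right)} = \frac{1}{- \frac{155165088000}{394751}} = - \frac{394751}{155165088000}$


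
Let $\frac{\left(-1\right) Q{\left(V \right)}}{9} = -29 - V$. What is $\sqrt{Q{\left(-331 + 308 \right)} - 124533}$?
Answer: $3 i \sqrt{13831} \approx 352.82 i$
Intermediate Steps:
$Q{\left(V \right)} = 261 + 9 V$ ($Q{\left(V \right)} = - 9 \left(-29 - V\right) = 261 + 9 V$)
$\sqrt{Q{\left(-331 + 308 \right)} - 124533} = \sqrt{\left(261 + 9 \left(-331 + 308\right)\right) - 124533} = \sqrt{\left(261 + 9 \left(-23\right)\right) - 124533} = \sqrt{\left(261 - 207\right) - 124533} = \sqrt{54 - 124533} = \sqrt{-124479} = 3 i \sqrt{13831}$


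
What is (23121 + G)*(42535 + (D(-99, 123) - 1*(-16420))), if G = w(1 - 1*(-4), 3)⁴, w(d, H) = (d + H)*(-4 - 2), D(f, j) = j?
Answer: 314976542886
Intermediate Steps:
w(d, H) = -6*H - 6*d (w(d, H) = (H + d)*(-6) = -6*H - 6*d)
G = 5308416 (G = (-6*3 - 6*(1 - 1*(-4)))⁴ = (-18 - 6*(1 + 4))⁴ = (-18 - 6*5)⁴ = (-18 - 30)⁴ = (-48)⁴ = 5308416)
(23121 + G)*(42535 + (D(-99, 123) - 1*(-16420))) = (23121 + 5308416)*(42535 + (123 - 1*(-16420))) = 5331537*(42535 + (123 + 16420)) = 5331537*(42535 + 16543) = 5331537*59078 = 314976542886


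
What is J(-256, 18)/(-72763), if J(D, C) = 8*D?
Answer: 2048/72763 ≈ 0.028146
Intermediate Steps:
J(-256, 18)/(-72763) = (8*(-256))/(-72763) = -2048*(-1/72763) = 2048/72763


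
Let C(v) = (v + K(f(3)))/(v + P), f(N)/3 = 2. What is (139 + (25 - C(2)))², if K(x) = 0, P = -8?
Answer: 243049/9 ≈ 27005.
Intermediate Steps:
f(N) = 6 (f(N) = 3*2 = 6)
C(v) = v/(-8 + v) (C(v) = (v + 0)/(v - 8) = v/(-8 + v))
(139 + (25 - C(2)))² = (139 + (25 - 2/(-8 + 2)))² = (139 + (25 - 2/(-6)))² = (139 + (25 - 2*(-1)/6))² = (139 + (25 - 1*(-⅓)))² = (139 + (25 + ⅓))² = (139 + 76/3)² = (493/3)² = 243049/9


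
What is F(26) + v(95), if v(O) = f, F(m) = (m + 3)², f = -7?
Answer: 834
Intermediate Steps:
F(m) = (3 + m)²
v(O) = -7
F(26) + v(95) = (3 + 26)² - 7 = 29² - 7 = 841 - 7 = 834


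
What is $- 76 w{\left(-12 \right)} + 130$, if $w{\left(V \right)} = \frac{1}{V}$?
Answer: $\frac{409}{3} \approx 136.33$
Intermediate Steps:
$- 76 w{\left(-12 \right)} + 130 = - \frac{76}{-12} + 130 = \left(-76\right) \left(- \frac{1}{12}\right) + 130 = \frac{19}{3} + 130 = \frac{409}{3}$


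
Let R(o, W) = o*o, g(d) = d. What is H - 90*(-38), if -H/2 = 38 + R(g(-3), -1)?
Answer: 3326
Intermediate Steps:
R(o, W) = o**2
H = -94 (H = -2*(38 + (-3)**2) = -2*(38 + 9) = -2*47 = -94)
H - 90*(-38) = -94 - 90*(-38) = -94 + 3420 = 3326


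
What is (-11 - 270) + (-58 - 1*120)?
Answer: -459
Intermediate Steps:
(-11 - 270) + (-58 - 1*120) = -281 + (-58 - 120) = -281 - 178 = -459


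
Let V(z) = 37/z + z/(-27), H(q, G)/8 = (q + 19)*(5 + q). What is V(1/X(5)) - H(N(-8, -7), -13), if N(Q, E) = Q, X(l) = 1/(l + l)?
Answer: 72179/270 ≈ 267.33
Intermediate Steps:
X(l) = 1/(2*l)
H(q, G) = 8*(5 + q)*(19 + q) (H(q, G) = 8*((q + 19)*(5 + q)) = 8*((19 + q)*(5 + q)) = 8*((5 + q)*(19 + q)) = 8*(5 + q)*(19 + q))
V(z) = 37/z - z/27 (V(z) = 37/z + z*(-1/27) = 37/z - z/27)
V(1/X(5)) - H(N(-8, -7), -13) = (37/(1/((1/2)/5)) - 1/(27*((1/2)/5))) - (760 + 8*(-8)**2 + 192*(-8)) = (37/(1/((1/2)*(1/5))) - 1/(27*((1/2)*(1/5)))) - (760 + 8*64 - 1536) = (37/(1/(1/10)) - 1/(27*1/10)) - (760 + 512 - 1536) = (37/10 - 1/27*10) - 1*(-264) = (37*(1/10) - 10/27) + 264 = (37/10 - 10/27) + 264 = 899/270 + 264 = 72179/270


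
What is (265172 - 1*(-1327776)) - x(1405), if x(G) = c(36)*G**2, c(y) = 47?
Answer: -91186227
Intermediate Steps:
x(G) = 47*G**2
(265172 - 1*(-1327776)) - x(1405) = (265172 - 1*(-1327776)) - 47*1405**2 = (265172 + 1327776) - 47*1974025 = 1592948 - 1*92779175 = 1592948 - 92779175 = -91186227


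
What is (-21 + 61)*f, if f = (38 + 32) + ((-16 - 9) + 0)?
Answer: 1800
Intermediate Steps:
f = 45 (f = 70 + (-25 + 0) = 70 - 25 = 45)
(-21 + 61)*f = (-21 + 61)*45 = 40*45 = 1800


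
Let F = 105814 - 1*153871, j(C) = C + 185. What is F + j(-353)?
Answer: -48225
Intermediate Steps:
j(C) = 185 + C
F = -48057 (F = 105814 - 153871 = -48057)
F + j(-353) = -48057 + (185 - 353) = -48057 - 168 = -48225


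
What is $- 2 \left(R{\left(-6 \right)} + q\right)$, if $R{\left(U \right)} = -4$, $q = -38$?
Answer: $84$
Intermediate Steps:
$- 2 \left(R{\left(-6 \right)} + q\right) = - 2 \left(-4 - 38\right) = \left(-2\right) \left(-42\right) = 84$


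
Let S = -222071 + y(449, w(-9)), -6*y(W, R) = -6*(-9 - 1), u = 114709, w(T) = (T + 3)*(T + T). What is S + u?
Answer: -107372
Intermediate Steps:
w(T) = 2*T*(3 + T) (w(T) = (3 + T)*(2*T) = 2*T*(3 + T))
y(W, R) = -10 (y(W, R) = -(-1)*(-9 - 1) = -(-1)*(-10) = -⅙*60 = -10)
S = -222081 (S = -222071 - 10 = -222081)
S + u = -222081 + 114709 = -107372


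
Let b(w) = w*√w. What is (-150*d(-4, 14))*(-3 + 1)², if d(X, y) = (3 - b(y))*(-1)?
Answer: 1800 - 8400*√14 ≈ -29630.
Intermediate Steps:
b(w) = w^(3/2)
d(X, y) = -3 + y^(3/2) (d(X, y) = (3 - y^(3/2))*(-1) = -3 + y^(3/2))
(-150*d(-4, 14))*(-3 + 1)² = (-150*(-3 + 14^(3/2)))*(-3 + 1)² = -150*(-3 + 14*√14)*(-2)² = (450 - 2100*√14)*4 = 1800 - 8400*√14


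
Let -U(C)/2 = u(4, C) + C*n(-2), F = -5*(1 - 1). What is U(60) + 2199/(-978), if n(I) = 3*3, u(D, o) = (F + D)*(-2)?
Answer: -347597/326 ≈ -1066.2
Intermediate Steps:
F = 0 (F = -5*0 = 0)
u(D, o) = -2*D (u(D, o) = (0 + D)*(-2) = D*(-2) = -2*D)
n(I) = 9
U(C) = 16 - 18*C (U(C) = -2*(-2*4 + C*9) = -2*(-8 + 9*C) = 16 - 18*C)
U(60) + 2199/(-978) = (16 - 18*60) + 2199/(-978) = (16 - 1080) + 2199*(-1/978) = -1064 - 733/326 = -347597/326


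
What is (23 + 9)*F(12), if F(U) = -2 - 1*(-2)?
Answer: 0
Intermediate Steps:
F(U) = 0 (F(U) = -2 + 2 = 0)
(23 + 9)*F(12) = (23 + 9)*0 = 32*0 = 0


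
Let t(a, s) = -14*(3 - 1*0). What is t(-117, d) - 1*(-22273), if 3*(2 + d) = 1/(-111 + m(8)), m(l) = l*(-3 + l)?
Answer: 22231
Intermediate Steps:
d = -427/213 (d = -2 + 1/(3*(-111 + 8*(-3 + 8))) = -2 + 1/(3*(-111 + 8*5)) = -2 + 1/(3*(-111 + 40)) = -2 + (⅓)/(-71) = -2 + (⅓)*(-1/71) = -2 - 1/213 = -427/213 ≈ -2.0047)
t(a, s) = -42 (t(a, s) = -14*(3 + 0) = -14*3 = -42)
t(-117, d) - 1*(-22273) = -42 - 1*(-22273) = -42 + 22273 = 22231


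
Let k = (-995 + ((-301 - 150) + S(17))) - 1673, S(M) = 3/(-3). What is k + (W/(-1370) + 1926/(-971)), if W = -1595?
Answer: -830306455/266054 ≈ -3120.8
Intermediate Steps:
S(M) = -1 (S(M) = 3*(-⅓) = -1)
k = -3120 (k = (-995 + ((-301 - 150) - 1)) - 1673 = (-995 + (-451 - 1)) - 1673 = (-995 - 452) - 1673 = -1447 - 1673 = -3120)
k + (W/(-1370) + 1926/(-971)) = -3120 + (-1595/(-1370) + 1926/(-971)) = -3120 + (-1595*(-1/1370) + 1926*(-1/971)) = -3120 + (319/274 - 1926/971) = -3120 - 217975/266054 = -830306455/266054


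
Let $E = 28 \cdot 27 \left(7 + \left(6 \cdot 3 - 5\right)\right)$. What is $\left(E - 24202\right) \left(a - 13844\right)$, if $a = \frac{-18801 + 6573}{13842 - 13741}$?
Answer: $\frac{12809906704}{101} \approx 1.2683 \cdot 10^{8}$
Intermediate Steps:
$E = 15120$ ($E = 756 \left(7 + \left(18 - 5\right)\right) = 756 \left(7 + 13\right) = 756 \cdot 20 = 15120$)
$a = - \frac{12228}{101} \approx -121.07$
$\left(E - 24202\right) \left(a - 13844\right) = \left(15120 - 24202\right) \left(- \frac{12228}{101} - 13844\right) = \left(-9082\right) \left(- \frac{1410472}{101}\right) = \frac{12809906704}{101}$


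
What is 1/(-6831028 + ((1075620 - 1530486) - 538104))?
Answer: -1/7823998 ≈ -1.2781e-7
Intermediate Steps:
1/(-6831028 + ((1075620 - 1530486) - 538104)) = 1/(-6831028 + (-454866 - 538104)) = 1/(-6831028 - 992970) = 1/(-7823998) = -1/7823998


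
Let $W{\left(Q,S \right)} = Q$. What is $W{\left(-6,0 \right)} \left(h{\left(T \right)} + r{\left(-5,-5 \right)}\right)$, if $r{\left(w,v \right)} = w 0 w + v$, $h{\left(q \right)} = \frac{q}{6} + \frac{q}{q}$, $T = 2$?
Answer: $22$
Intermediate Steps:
$h{\left(q \right)} = 1 + \frac{q}{6}$ ($h{\left(q \right)} = q \frac{1}{6} + 1 = \frac{q}{6} + 1 = 1 + \frac{q}{6}$)
$r{\left(w,v \right)} = v$ ($r{\left(w,v \right)} = 0 w + v = 0 + v = v$)
$W{\left(-6,0 \right)} \left(h{\left(T \right)} + r{\left(-5,-5 \right)}\right) = - 6 \left(\left(1 + \frac{1}{6} \cdot 2\right) - 5\right) = - 6 \left(\left(1 + \frac{1}{3}\right) - 5\right) = - 6 \left(\frac{4}{3} - 5\right) = \left(-6\right) \left(- \frac{11}{3}\right) = 22$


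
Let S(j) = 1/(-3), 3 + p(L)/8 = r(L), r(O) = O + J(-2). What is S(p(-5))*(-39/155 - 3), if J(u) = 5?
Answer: 168/155 ≈ 1.0839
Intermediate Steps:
r(O) = 5 + O (r(O) = O + 5 = 5 + O)
p(L) = 16 + 8*L (p(L) = -24 + 8*(5 + L) = -24 + (40 + 8*L) = 16 + 8*L)
S(j) = -1/3
S(p(-5))*(-39/155 - 3) = -(-39/155 - 3)/3 = -1/3*(-504/155) = 168/155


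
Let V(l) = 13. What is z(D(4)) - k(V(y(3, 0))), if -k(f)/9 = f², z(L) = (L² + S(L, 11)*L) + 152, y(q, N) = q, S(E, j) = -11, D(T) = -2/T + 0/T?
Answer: 6715/4 ≈ 1678.8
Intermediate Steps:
D(T) = -2/T (D(T) = -2/T + 0 = -2/T)
z(L) = 152 + L² - 11*L (z(L) = (L² - 11*L) + 152 = 152 + L² - 11*L)
k(f) = -9*f²
z(D(4)) - k(V(y(3, 0))) = (152 + (-2/4)² - (-22)/4) - (-9)*13² = (152 + (-2*¼)² - (-22)/4) - (-9)*169 = (152 + (-½)² - 11*(-½)) - 1*(-1521) = (152 + ¼ + 11/2) + 1521 = 631/4 + 1521 = 6715/4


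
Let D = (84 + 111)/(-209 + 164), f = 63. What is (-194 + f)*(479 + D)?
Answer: -186544/3 ≈ -62181.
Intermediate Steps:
D = -13/3 (D = 195/(-45) = 195*(-1/45) = -13/3 ≈ -4.3333)
(-194 + f)*(479 + D) = (-194 + 63)*(479 - 13/3) = -131*1424/3 = -186544/3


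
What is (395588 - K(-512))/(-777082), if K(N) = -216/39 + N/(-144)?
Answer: -23142014/45459297 ≈ -0.50907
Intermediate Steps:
K(N) = -72/13 - N/144 (K(N) = -216*1/39 + N*(-1/144) = -72/13 - N/144)
(395588 - K(-512))/(-777082) = (395588 - (-72/13 - 1/144*(-512)))/(-777082) = (395588 - (-72/13 + 32/9))*(-1/777082) = (395588 - 1*(-232/117))*(-1/777082) = (395588 + 232/117)*(-1/777082) = (46284028/117)*(-1/777082) = -23142014/45459297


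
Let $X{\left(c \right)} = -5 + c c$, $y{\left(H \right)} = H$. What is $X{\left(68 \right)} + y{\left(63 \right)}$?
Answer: $4682$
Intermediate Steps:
$X{\left(c \right)} = -5 + c^{2}$
$X{\left(68 \right)} + y{\left(63 \right)} = \left(-5 + 68^{2}\right) + 63 = \left(-5 + 4624\right) + 63 = 4619 + 63 = 4682$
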